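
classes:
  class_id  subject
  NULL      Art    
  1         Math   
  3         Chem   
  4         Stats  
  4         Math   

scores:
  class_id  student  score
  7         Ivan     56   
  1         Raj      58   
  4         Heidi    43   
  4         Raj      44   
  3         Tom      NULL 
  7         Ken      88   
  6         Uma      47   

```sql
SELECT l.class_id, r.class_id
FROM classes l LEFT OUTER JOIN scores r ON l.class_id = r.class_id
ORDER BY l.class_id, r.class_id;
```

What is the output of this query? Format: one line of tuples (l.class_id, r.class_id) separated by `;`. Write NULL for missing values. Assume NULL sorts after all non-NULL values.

LEFT JOIN keeps every row from `classes`; unmatched rows get NULL for `scores`'s columns.
Matching on l.class_id = r.class_id. A NULL in a compared column never satisfies the condition.
- l row (class_id=NULL): no match → kept, r columns NULL.
- l row (class_id=1): matches 1 r row(s) → 1 output row(s).
- l row (class_id=3): matches 1 r row(s) → 1 output row(s).
- l row (class_id=4): matches 2 r row(s) → 2 output row(s).
- l row (class_id=4): matches 2 r row(s) → 2 output row(s).
After projecting and ordering:
l.class_id | r.class_id
1 | 1
3 | 3
4 | 4
4 | 4
4 | 4
4 | 4
NULL | NULL

(1, 1); (3, 3); (4, 4); (4, 4); (4, 4); (4, 4); (NULL, NULL)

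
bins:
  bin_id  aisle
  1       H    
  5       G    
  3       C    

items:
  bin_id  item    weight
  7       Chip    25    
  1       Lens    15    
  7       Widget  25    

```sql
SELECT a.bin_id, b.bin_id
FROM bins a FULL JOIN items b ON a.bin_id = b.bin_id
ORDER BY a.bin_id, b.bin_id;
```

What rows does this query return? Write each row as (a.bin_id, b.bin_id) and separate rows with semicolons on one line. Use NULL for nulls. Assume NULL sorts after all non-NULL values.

FULL OUTER JOIN keeps every row from both sides; unmatched rows get NULL for the other side's columns.
Matching on a.bin_id = b.bin_id.
- bin_id=1: 1 matching b row(s), so 1 row(s) emitted.
- bin_id=5: no b row matches, row kept with b columns NULL.
- bin_id=3: no b row matches, row kept with b columns NULL.
- 2 b row(s) had no a match → kept, a columns NULL.
After projecting and ordering:
a.bin_id | b.bin_id
1 | 1
3 | NULL
5 | NULL
NULL | 7
NULL | 7

(1, 1); (3, NULL); (5, NULL); (NULL, 7); (NULL, 7)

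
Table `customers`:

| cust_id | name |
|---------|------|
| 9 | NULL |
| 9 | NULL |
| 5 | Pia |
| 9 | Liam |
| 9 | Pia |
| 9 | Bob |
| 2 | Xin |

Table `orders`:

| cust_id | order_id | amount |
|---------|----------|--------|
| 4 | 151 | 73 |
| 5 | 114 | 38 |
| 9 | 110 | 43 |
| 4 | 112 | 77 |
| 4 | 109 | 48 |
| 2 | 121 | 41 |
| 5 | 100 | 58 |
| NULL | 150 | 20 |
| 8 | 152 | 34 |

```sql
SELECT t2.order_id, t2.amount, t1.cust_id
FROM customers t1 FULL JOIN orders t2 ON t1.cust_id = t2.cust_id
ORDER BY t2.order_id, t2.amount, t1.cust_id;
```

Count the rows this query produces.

FULL OUTER JOIN keeps every row from both sides; unmatched rows get NULL for the other side's columns.
Matching on t1.cust_id = t2.cust_id. A NULL in a compared column never satisfies the condition.
Matched pairs: 8; unmatched t1 rows kept: 0; unmatched t2 rows kept: 5.
Total: 8 matched + 5 padded = 13 rows.

13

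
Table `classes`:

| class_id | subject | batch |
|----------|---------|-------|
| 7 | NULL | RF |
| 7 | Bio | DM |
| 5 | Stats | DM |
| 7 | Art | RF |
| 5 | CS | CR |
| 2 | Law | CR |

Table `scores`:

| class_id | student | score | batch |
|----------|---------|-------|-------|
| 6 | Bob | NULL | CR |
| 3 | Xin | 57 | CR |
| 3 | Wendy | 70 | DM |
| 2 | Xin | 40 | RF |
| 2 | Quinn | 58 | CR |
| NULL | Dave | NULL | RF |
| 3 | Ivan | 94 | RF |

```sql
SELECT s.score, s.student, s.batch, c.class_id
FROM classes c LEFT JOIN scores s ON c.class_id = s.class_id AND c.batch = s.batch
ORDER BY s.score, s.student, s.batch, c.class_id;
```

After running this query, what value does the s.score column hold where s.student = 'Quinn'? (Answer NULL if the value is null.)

LEFT JOIN keeps every row from `classes`; unmatched rows get NULL for `scores`'s columns.
Matching on c.class_id = s.class_id AND c.batch = s.batch. A NULL in a compared column never satisfies the condition.
- c row (class_id=7, batch=RF): no match → kept, s columns NULL.
- c row (class_id=7, batch=DM): no match → kept, s columns NULL.
- c row (class_id=5, batch=DM): no match → kept, s columns NULL.
- c row (class_id=7, batch=RF): no match → kept, s columns NULL.
- c row (class_id=5, batch=CR): no match → kept, s columns NULL.
- c row (class_id=2, batch=CR): matches 1 s row(s) → 1 output row(s).

58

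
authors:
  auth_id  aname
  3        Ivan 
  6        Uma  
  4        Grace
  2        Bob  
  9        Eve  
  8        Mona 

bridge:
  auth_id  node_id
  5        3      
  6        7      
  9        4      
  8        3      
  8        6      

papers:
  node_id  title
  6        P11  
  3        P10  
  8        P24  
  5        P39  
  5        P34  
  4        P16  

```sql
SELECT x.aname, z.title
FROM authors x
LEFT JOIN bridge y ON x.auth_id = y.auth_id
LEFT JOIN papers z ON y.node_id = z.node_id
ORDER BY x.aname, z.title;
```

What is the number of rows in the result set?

7

Joins associate left-to-right: authors LEFT JOIN bridge on auth_id gives 7 intermediate row(s).
Then LEFT JOIN `papers z` on node_id: each of those 7 rows is kept; rows whose y.node_id has no match in z get NULL for z's columns.
Result: 7 row(s).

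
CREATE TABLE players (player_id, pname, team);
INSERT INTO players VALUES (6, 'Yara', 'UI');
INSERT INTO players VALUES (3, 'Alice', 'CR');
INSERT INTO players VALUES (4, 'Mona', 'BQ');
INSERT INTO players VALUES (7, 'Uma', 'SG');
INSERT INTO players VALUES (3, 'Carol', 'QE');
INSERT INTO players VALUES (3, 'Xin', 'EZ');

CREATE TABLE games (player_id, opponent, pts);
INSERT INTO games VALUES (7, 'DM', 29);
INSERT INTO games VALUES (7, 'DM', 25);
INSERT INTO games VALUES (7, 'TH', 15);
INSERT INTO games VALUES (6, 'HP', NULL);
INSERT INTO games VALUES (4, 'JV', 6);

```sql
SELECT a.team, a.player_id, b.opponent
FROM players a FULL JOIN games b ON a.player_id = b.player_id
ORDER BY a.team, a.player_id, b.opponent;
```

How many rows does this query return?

8

FULL OUTER JOIN keeps every row from both sides; unmatched rows get NULL for the other side's columns.
Matching on a.player_id = b.player_id.
Matched pairs: 5; unmatched a rows kept: 3; unmatched b rows kept: 0.
Total: 5 matched + 3 padded = 8 rows.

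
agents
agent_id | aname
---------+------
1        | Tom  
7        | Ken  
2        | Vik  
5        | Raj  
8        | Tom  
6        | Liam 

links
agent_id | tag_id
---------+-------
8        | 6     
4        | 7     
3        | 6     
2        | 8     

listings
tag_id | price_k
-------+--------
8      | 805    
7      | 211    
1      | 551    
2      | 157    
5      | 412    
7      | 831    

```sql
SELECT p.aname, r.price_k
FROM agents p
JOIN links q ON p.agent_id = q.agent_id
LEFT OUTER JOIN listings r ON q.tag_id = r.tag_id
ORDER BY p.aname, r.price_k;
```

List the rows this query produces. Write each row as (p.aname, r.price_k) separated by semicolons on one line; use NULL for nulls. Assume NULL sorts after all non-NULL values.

Step 1 — p INNER JOIN q on agent_id → 2 row(s).
Then LEFT JOIN `listings r` on tag_id: each of those 2 rows is kept; rows whose q.tag_id has no match in r get NULL for r's columns.

(Tom, NULL); (Vik, 805)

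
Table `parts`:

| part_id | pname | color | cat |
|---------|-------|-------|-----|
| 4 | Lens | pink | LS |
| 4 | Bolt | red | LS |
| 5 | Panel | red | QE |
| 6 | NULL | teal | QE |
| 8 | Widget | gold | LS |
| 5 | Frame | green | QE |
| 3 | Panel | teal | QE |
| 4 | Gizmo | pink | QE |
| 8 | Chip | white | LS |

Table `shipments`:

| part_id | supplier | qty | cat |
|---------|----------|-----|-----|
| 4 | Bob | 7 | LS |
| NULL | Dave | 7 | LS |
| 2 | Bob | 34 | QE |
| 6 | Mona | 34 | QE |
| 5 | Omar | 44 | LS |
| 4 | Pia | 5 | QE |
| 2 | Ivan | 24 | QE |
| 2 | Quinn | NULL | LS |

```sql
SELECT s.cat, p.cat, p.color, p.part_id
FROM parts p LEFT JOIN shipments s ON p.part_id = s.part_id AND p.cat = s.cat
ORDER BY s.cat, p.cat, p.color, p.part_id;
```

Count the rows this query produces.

LEFT JOIN keeps every row from `parts`; unmatched rows get NULL for `shipments`'s columns.
Matching on p.part_id = s.part_id AND p.cat = s.cat. A NULL in a compared column never satisfies the condition.
Matched pairs: 4; unmatched p rows kept: 5.
Total: 4 matched + 5 padded = 9 rows.

9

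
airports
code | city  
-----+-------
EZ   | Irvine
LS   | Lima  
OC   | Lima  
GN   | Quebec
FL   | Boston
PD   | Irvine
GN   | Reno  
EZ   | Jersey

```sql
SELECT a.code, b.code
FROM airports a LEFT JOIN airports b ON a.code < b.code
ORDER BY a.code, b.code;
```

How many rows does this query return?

LEFT JOIN keeps every row from `airports a`; unmatched rows get NULL for `airports b`'s columns.
Matching on a.code < b.code.
- code=EZ: 6 matching b row(s), so 6 row(s) emitted.
- code=LS: 2 matching b row(s), so 2 row(s) emitted.
- code=OC: 1 matching b row(s), so 1 row(s) emitted.
- code=GN: 3 matching b row(s), so 3 row(s) emitted.
- code=FL: 5 matching b row(s), so 5 row(s) emitted.
- code=PD: no b row matches, row kept with b columns NULL.
- code=GN: 3 matching b row(s), so 3 row(s) emitted.
- code=EZ: 6 matching b row(s), so 6 row(s) emitted.
Total: 26 matched + 1 padded = 27 rows.

27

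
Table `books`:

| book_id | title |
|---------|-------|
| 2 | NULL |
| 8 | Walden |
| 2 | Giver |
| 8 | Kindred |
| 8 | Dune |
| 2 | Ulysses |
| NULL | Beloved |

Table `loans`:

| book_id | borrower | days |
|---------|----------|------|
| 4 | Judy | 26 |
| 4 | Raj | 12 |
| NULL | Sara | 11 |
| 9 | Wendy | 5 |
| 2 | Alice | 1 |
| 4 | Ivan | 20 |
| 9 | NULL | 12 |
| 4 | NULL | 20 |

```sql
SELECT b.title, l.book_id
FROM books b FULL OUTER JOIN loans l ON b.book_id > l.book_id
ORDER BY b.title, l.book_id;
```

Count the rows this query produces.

FULL OUTER JOIN keeps every row from both sides; unmatched rows get NULL for the other side's columns.
Matching on b.book_id > l.book_id. A NULL in a compared column never satisfies the condition.
Matched pairs: 15; unmatched b rows kept: 4; unmatched l rows kept: 3.
Total: 15 matched + 7 padded = 22 rows.

22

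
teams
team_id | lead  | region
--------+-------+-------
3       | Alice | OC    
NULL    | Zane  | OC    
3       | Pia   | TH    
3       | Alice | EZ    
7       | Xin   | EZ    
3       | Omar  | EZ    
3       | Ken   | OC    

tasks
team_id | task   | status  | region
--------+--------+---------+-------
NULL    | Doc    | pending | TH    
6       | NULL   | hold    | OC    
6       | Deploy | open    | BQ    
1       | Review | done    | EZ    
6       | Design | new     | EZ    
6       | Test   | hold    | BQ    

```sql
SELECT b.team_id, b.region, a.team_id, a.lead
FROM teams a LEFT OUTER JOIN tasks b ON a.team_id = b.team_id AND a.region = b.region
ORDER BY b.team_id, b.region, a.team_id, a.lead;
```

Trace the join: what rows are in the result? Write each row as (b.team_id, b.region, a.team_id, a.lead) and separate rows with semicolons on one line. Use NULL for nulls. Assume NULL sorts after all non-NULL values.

(NULL, NULL, 3, Alice); (NULL, NULL, 3, Alice); (NULL, NULL, 3, Ken); (NULL, NULL, 3, Omar); (NULL, NULL, 3, Pia); (NULL, NULL, 7, Xin); (NULL, NULL, NULL, Zane)

LEFT JOIN keeps every row from `teams`; unmatched rows get NULL for `tasks`'s columns.
Matching on a.team_id = b.team_id AND a.region = b.region. A NULL in a compared column never satisfies the condition.
- a (team_id=3, region=OC) has no partner → padded with NULL.
- a (team_id=NULL, region=OC) has no partner → padded with NULL.
- a (team_id=3, region=TH) has no partner → padded with NULL.
- a (team_id=3, region=EZ) has no partner → padded with NULL.
- a (team_id=7, region=EZ) has no partner → padded with NULL.
- a (team_id=3, region=EZ) has no partner → padded with NULL.
- a (team_id=3, region=OC) has no partner → padded with NULL.
After projecting and ordering:
b.team_id | b.region | a.team_id | a.lead
NULL | NULL | 3 | Alice
NULL | NULL | 3 | Alice
NULL | NULL | 3 | Ken
NULL | NULL | 3 | Omar
NULL | NULL | 3 | Pia
NULL | NULL | 7 | Xin
NULL | NULL | NULL | Zane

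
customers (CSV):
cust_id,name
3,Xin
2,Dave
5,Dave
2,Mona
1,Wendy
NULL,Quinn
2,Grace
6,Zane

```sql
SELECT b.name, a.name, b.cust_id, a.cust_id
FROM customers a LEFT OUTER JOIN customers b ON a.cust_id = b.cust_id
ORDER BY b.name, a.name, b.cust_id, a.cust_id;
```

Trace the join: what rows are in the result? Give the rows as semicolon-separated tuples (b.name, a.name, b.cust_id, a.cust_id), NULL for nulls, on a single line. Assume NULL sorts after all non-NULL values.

(Dave, Dave, 2, 2); (Dave, Dave, 5, 5); (Dave, Grace, 2, 2); (Dave, Mona, 2, 2); (Grace, Dave, 2, 2); (Grace, Grace, 2, 2); (Grace, Mona, 2, 2); (Mona, Dave, 2, 2); (Mona, Grace, 2, 2); (Mona, Mona, 2, 2); (Wendy, Wendy, 1, 1); (Xin, Xin, 3, 3); (Zane, Zane, 6, 6); (NULL, Quinn, NULL, NULL)

LEFT JOIN keeps every row from `customers a`; unmatched rows get NULL for `customers b`'s columns.
Matching on a.cust_id = b.cust_id. A NULL in a compared column never satisfies the condition.
Matched pairs: 13; unmatched a rows kept: 1.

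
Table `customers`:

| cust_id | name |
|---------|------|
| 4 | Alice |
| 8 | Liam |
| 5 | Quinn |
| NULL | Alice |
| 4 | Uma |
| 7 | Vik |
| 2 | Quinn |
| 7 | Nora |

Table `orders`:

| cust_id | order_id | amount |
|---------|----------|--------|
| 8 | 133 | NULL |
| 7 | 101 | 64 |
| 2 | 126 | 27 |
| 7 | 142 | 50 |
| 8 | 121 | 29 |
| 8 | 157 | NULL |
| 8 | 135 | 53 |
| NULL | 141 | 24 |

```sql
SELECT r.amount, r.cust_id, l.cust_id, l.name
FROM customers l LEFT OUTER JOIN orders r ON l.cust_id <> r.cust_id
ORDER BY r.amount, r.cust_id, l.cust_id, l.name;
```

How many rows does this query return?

LEFT JOIN keeps every row from `customers`; unmatched rows get NULL for `orders`'s columns.
Matching on l.cust_id <> r.cust_id. A NULL in a compared column never satisfies the condition.
- l (cust_id=4) pairs with 7 row(s) of r.
- l (cust_id=8) pairs with 3 row(s) of r.
- l (cust_id=5) pairs with 7 row(s) of r.
- l (cust_id=NULL) has no partner → padded with NULL.
- l (cust_id=4) pairs with 7 row(s) of r.
- l (cust_id=7) pairs with 5 row(s) of r.
- l (cust_id=2) pairs with 6 row(s) of r.
- l (cust_id=7) pairs with 5 row(s) of r.
Total: 40 matched + 1 padded = 41 rows.

41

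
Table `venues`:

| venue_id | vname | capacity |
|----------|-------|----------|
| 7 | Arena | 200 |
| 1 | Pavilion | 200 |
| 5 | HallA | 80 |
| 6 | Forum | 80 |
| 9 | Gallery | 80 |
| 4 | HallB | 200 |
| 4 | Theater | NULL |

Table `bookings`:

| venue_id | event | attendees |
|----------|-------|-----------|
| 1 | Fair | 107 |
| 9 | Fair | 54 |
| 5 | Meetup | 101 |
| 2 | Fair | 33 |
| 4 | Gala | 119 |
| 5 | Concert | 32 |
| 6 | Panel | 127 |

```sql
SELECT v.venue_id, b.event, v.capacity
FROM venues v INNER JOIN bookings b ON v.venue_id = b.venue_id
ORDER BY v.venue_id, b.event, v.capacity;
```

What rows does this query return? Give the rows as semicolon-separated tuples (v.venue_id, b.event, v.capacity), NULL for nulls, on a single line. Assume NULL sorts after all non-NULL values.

(1, Fair, 200); (4, Gala, 200); (4, Gala, NULL); (5, Concert, 80); (5, Meetup, 80); (6, Panel, 80); (9, Fair, 80)

INNER JOIN keeps only pairs where the ON condition holds.
Matching on v.venue_id = b.venue_id.
Matched pairs: 7.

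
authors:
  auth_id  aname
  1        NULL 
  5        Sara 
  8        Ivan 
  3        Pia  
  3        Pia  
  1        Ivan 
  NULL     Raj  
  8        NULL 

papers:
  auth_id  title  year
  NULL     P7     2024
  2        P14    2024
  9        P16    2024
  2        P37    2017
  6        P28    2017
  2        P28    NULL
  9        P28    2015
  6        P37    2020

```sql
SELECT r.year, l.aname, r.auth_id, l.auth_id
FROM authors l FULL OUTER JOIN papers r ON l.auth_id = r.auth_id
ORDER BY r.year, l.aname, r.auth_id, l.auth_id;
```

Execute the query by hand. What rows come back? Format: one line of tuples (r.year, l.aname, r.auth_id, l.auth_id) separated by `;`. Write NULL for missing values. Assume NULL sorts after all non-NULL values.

FULL OUTER JOIN keeps every row from both sides; unmatched rows get NULL for the other side's columns.
Matching on l.auth_id = r.auth_id. A NULL in a compared column never satisfies the condition.
Matched pairs: 0; unmatched l rows kept: 8; unmatched r rows kept: 8.

(2015, NULL, 9, NULL); (2017, NULL, 2, NULL); (2017, NULL, 6, NULL); (2020, NULL, 6, NULL); (2024, NULL, 2, NULL); (2024, NULL, 9, NULL); (2024, NULL, NULL, NULL); (NULL, Ivan, NULL, 1); (NULL, Ivan, NULL, 8); (NULL, Pia, NULL, 3); (NULL, Pia, NULL, 3); (NULL, Raj, NULL, NULL); (NULL, Sara, NULL, 5); (NULL, NULL, 2, NULL); (NULL, NULL, NULL, 1); (NULL, NULL, NULL, 8)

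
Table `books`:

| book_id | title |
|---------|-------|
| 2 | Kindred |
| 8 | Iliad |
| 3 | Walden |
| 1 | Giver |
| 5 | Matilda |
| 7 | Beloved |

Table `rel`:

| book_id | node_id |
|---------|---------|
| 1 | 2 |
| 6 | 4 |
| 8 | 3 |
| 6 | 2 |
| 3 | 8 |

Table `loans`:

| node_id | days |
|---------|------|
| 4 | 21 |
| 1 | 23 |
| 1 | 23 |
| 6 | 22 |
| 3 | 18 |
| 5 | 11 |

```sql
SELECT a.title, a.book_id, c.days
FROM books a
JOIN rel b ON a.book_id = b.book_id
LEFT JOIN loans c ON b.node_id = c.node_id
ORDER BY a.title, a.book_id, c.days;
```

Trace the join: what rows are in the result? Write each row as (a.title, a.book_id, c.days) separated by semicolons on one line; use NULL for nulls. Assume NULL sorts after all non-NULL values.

(Giver, 1, NULL); (Iliad, 8, 18); (Walden, 3, NULL)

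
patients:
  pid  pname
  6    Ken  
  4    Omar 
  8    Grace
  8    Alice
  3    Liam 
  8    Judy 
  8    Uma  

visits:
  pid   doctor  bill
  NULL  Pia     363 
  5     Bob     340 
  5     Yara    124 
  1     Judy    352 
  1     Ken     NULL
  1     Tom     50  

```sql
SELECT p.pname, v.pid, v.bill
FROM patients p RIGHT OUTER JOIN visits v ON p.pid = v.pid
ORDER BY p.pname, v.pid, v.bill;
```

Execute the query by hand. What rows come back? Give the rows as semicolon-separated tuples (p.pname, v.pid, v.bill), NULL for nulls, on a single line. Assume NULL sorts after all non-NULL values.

RIGHT JOIN keeps every row from `visits`; unmatched rows get NULL for `patients`'s columns.
Matching on p.pid = v.pid. A NULL in a compared column never satisfies the condition.
Matched pairs: 0; unmatched v rows kept: 6.

(NULL, 1, 50); (NULL, 1, 352); (NULL, 1, NULL); (NULL, 5, 124); (NULL, 5, 340); (NULL, NULL, 363)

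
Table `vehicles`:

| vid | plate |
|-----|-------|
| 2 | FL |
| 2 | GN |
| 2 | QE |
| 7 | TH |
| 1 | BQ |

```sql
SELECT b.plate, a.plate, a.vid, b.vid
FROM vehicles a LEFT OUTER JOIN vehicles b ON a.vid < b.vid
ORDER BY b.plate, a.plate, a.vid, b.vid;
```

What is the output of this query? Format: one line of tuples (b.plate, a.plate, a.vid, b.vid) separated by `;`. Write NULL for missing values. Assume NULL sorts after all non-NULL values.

(FL, BQ, 1, 2); (GN, BQ, 1, 2); (QE, BQ, 1, 2); (TH, BQ, 1, 7); (TH, FL, 2, 7); (TH, GN, 2, 7); (TH, QE, 2, 7); (NULL, TH, 7, NULL)

LEFT JOIN keeps every row from `vehicles a`; unmatched rows get NULL for `vehicles b`'s columns.
Matching on a.vid < b.vid.
Matched pairs: 7; unmatched a rows kept: 1.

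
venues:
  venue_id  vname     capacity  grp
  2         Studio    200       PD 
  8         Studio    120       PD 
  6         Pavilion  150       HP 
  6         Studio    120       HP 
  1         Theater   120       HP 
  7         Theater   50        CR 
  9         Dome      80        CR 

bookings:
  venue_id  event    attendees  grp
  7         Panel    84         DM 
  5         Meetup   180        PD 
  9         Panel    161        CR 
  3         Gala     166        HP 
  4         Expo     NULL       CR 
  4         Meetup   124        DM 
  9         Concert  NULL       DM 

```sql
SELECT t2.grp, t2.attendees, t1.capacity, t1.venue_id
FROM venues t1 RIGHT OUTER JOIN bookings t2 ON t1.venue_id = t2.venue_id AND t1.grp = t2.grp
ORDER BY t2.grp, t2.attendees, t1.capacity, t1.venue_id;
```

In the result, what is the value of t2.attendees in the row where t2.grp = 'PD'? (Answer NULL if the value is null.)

180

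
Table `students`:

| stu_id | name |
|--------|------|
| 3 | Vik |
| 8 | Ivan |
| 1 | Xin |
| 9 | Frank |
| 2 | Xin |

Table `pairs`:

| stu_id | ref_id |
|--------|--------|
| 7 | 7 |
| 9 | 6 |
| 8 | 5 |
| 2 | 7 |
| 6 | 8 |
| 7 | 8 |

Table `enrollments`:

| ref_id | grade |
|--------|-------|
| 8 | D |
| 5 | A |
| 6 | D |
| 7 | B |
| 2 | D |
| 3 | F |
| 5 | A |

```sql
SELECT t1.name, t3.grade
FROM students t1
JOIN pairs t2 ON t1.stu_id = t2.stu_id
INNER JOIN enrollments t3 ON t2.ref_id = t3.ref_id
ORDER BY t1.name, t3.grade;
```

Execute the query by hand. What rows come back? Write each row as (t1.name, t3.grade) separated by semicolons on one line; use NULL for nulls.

(Frank, D); (Ivan, A); (Ivan, A); (Xin, B)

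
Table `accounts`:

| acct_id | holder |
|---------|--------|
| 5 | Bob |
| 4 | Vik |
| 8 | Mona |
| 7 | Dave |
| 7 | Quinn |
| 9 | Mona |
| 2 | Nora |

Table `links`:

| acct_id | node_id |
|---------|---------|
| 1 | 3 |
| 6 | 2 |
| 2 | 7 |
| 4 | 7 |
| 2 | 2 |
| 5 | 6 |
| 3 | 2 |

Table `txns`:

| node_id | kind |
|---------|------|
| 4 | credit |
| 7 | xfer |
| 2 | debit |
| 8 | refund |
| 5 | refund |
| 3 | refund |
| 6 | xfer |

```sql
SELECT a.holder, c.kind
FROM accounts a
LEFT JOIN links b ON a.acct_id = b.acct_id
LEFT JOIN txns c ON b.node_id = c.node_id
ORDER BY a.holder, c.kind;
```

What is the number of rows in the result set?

Evaluate left to right. First `accounts a LEFT JOIN links b` on acct_id: 8 row(s).
Then LEFT JOIN `txns c` on node_id: each of those 8 rows is kept; rows whose b.node_id has no match in c get NULL for c's columns.
Result: 8 row(s).

8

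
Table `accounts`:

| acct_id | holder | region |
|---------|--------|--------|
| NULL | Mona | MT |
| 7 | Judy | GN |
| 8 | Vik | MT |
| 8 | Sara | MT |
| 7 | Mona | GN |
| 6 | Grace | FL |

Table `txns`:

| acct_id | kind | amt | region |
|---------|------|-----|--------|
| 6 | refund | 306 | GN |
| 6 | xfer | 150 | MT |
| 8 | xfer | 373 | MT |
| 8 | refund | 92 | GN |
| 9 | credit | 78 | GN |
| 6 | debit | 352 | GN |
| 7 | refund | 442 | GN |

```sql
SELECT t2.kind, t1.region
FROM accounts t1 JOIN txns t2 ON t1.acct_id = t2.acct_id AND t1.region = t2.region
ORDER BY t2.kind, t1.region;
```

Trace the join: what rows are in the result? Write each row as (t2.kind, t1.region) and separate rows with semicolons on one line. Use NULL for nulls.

(refund, GN); (refund, GN); (xfer, MT); (xfer, MT)

INNER JOIN keeps only pairs where the ON condition holds.
Matching on t1.acct_id = t2.acct_id AND t1.region = t2.region. A NULL in a compared column never satisfies the condition.
- t1[0] acct_id=NULL, region=MT → no match; dropped.
- t1[1] acct_id=7, region=GN → 1 match(es) in t2 → 1 row(s).
- t1[2] acct_id=8, region=MT → 1 match(es) in t2 → 1 row(s).
- t1[3] acct_id=8, region=MT → 1 match(es) in t2 → 1 row(s).
- t1[4] acct_id=7, region=GN → 1 match(es) in t2 → 1 row(s).
- t1[5] acct_id=6, region=FL → no match; dropped.
After projecting and ordering:
t2.kind | t1.region
refund | GN
refund | GN
xfer | MT
xfer | MT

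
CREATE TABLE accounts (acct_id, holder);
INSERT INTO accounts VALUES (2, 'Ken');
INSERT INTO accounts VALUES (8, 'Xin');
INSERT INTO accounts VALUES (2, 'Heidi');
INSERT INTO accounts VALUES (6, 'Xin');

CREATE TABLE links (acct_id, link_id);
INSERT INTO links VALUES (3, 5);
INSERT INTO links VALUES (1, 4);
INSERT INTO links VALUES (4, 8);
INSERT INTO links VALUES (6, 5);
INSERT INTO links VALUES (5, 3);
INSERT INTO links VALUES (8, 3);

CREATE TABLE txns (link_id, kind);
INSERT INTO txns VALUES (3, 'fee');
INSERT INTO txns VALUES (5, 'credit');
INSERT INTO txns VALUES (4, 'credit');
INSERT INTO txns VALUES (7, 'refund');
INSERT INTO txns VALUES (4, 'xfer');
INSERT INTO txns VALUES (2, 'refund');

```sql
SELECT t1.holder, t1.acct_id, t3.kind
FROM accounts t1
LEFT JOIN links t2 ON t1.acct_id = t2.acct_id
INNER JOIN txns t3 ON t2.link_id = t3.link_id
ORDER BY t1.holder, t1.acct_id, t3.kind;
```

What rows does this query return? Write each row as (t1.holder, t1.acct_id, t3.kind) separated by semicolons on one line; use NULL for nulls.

(Xin, 6, credit); (Xin, 8, fee)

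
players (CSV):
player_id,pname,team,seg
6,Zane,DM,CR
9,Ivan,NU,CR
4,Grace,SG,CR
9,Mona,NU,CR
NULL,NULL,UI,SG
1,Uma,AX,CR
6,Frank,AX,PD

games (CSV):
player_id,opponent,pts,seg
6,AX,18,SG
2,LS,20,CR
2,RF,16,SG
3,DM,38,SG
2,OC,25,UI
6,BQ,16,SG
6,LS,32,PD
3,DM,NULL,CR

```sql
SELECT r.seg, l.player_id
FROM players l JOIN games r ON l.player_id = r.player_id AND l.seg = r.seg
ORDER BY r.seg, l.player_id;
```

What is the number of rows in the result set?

INNER JOIN keeps only pairs where the ON condition holds.
Matching on l.player_id = r.player_id AND l.seg = r.seg. A NULL in a compared column never satisfies the condition.
Matched pairs: 1.
Total: 1 rows.

1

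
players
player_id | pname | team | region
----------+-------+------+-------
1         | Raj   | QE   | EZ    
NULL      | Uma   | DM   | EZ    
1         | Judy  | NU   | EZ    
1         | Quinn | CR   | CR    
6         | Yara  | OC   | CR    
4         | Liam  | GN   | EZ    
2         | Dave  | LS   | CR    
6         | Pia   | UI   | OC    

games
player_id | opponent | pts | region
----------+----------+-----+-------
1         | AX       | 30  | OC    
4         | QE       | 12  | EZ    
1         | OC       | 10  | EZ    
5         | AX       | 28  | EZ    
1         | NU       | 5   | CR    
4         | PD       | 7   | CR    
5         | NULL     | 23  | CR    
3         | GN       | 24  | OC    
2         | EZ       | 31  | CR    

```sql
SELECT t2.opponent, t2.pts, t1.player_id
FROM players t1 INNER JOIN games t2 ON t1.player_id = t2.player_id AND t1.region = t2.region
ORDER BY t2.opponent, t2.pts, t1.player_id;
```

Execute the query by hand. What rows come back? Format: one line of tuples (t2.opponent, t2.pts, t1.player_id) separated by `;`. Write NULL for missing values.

INNER JOIN keeps only pairs where the ON condition holds.
Matching on t1.player_id = t2.player_id AND t1.region = t2.region. A NULL in a compared column never satisfies the condition.
Matched pairs: 5.

(EZ, 31, 2); (NU, 5, 1); (OC, 10, 1); (OC, 10, 1); (QE, 12, 4)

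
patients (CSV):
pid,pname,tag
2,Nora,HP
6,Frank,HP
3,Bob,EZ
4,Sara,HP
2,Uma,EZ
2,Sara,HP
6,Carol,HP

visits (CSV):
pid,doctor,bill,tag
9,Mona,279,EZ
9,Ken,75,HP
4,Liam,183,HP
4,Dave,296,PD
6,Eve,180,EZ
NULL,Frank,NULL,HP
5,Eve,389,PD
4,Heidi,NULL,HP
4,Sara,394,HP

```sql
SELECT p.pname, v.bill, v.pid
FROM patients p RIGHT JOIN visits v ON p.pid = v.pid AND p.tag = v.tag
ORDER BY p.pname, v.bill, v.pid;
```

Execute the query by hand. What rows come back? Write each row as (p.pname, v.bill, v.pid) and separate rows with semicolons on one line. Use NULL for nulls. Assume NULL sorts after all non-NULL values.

RIGHT JOIN keeps every row from `visits`; unmatched rows get NULL for `patients`'s columns.
Matching on p.pid = v.pid AND p.tag = v.tag. A NULL in a compared column never satisfies the condition.
- pid=2, tag=HP: no matching v row.
- pid=6, tag=HP: no matching v row.
- pid=3, tag=EZ: no matching v row.
- pid=4, tag=HP: 3 matching v row(s), so 3 row(s) emitted.
- pid=2, tag=EZ: no matching v row.
- pid=2, tag=HP: no matching v row.
- pid=6, tag=HP: no matching v row.
- 6 row(s) from v found no p partner → padded with NULL.
After projecting and ordering:
p.pname | v.bill | v.pid
Sara | 183 | 4
Sara | 394 | 4
Sara | NULL | 4
NULL | 75 | 9
NULL | 180 | 6
NULL | 279 | 9
NULL | 296 | 4
NULL | 389 | 5
NULL | NULL | NULL

(Sara, 183, 4); (Sara, 394, 4); (Sara, NULL, 4); (NULL, 75, 9); (NULL, 180, 6); (NULL, 279, 9); (NULL, 296, 4); (NULL, 389, 5); (NULL, NULL, NULL)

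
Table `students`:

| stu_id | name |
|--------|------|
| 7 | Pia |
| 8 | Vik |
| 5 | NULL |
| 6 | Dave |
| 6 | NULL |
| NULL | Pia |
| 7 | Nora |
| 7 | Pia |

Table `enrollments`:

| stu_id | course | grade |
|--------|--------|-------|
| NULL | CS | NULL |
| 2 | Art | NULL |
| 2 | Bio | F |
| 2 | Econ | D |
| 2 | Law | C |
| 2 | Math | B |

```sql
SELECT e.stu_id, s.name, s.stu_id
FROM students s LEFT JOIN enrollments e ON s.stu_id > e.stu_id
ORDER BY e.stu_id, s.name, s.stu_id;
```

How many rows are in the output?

36

LEFT JOIN keeps every row from `students`; unmatched rows get NULL for `enrollments`'s columns.
Matching on s.stu_id > e.stu_id. A NULL in a compared column never satisfies the condition.
Matched pairs: 35; unmatched s rows kept: 1.
Total: 35 matched + 1 padded = 36 rows.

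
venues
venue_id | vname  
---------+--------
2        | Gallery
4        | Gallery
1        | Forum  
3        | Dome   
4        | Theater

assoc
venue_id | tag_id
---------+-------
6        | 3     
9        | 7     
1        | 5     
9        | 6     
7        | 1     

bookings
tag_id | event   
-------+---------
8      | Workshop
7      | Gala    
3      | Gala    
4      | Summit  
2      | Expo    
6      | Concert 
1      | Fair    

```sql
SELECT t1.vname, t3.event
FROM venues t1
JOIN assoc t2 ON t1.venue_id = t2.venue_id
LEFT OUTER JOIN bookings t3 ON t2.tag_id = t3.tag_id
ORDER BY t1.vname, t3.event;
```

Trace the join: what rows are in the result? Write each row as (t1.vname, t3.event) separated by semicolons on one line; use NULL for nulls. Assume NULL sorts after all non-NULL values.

Joins associate left-to-right: venues INNER JOIN assoc on venue_id gives 1 intermediate row(s).
Then LEFT JOIN `bookings t3` on tag_id: each of those 1 rows is kept; rows whose t2.tag_id has no match in t3 get NULL for t3's columns.

(Forum, NULL)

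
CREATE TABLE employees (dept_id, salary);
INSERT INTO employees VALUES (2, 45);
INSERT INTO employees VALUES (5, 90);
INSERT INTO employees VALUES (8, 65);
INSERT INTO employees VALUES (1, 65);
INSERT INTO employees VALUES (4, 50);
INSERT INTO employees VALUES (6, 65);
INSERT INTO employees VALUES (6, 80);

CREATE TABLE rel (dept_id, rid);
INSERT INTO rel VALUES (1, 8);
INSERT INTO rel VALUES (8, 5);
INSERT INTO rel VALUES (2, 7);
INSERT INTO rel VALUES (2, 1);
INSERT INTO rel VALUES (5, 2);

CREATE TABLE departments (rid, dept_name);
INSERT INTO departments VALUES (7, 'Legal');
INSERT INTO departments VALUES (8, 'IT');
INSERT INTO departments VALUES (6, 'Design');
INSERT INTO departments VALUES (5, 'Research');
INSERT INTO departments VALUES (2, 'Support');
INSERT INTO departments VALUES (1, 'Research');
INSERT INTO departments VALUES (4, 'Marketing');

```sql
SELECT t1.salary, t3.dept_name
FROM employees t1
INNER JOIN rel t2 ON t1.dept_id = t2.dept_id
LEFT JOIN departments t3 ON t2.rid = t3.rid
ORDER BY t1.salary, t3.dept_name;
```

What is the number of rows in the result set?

5

Joins associate left-to-right: employees INNER JOIN rel on dept_id gives 5 intermediate row(s).
Then LEFT JOIN `departments t3` on rid: each of those 5 rows is kept; rows whose t2.rid has no match in t3 get NULL for t3's columns.
Result: 5 row(s).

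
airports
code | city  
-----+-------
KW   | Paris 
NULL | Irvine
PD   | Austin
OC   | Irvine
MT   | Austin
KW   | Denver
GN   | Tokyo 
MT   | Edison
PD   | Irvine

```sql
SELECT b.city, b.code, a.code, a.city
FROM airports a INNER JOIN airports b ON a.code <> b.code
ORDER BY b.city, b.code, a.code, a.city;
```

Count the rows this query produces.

50

INNER JOIN keeps only pairs where the ON condition holds.
Matching on a.code <> b.code. A NULL in a compared column never satisfies the condition.
- a[0] code=KW → 6 match(es) in b → 6 row(s).
- a[1] code=NULL → no match; dropped.
- a[2] code=PD → 6 match(es) in b → 6 row(s).
- a[3] code=OC → 7 match(es) in b → 7 row(s).
- a[4] code=MT → 6 match(es) in b → 6 row(s).
- a[5] code=KW → 6 match(es) in b → 6 row(s).
- a[6] code=GN → 7 match(es) in b → 7 row(s).
- a[7] code=MT → 6 match(es) in b → 6 row(s).
- a[8] code=PD → 6 match(es) in b → 6 row(s).
Total: 50 rows.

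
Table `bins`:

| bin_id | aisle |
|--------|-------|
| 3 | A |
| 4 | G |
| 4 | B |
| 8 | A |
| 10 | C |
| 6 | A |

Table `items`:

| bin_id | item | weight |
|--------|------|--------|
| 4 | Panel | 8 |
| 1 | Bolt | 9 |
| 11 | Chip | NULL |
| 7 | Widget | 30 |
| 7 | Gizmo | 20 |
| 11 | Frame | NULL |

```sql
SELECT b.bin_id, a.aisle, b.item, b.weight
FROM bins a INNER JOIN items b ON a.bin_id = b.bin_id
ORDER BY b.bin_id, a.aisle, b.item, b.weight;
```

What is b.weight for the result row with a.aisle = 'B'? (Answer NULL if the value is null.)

8

INNER JOIN keeps only pairs where the ON condition holds.
Matching on a.bin_id = b.bin_id.
- a (bin_id=3) has no partner → excluded.
- a (bin_id=4) pairs with 1 row(s) of b.
- a (bin_id=4) pairs with 1 row(s) of b.
- a (bin_id=8) has no partner → excluded.
- a (bin_id=10) has no partner → excluded.
- a (bin_id=6) has no partner → excluded.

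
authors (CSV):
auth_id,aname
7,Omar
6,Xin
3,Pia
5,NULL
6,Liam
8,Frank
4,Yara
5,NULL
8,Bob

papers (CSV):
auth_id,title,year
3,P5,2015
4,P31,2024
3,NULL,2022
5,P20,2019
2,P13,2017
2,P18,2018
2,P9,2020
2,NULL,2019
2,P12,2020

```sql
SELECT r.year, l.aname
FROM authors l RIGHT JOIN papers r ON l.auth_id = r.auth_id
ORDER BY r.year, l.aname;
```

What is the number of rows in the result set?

10

RIGHT JOIN keeps every row from `papers`; unmatched rows get NULL for `authors`'s columns.
Matching on l.auth_id = r.auth_id.
- l[0] auth_id=7 → no match.
- l[1] auth_id=6 → no match.
- l[2] auth_id=3 → 2 match(es) in r → 2 row(s).
- l[3] auth_id=5 → 1 match(es) in r → 1 row(s).
- l[4] auth_id=6 → no match.
- l[5] auth_id=8 → no match.
- l[6] auth_id=4 → 1 match(es) in r → 1 row(s).
- l[7] auth_id=5 → 1 match(es) in r → 1 row(s).
- l[8] auth_id=8 → no match.
- 5 r row(s) had no l match → kept, l columns NULL.
Total: 5 matched + 5 padded = 10 rows.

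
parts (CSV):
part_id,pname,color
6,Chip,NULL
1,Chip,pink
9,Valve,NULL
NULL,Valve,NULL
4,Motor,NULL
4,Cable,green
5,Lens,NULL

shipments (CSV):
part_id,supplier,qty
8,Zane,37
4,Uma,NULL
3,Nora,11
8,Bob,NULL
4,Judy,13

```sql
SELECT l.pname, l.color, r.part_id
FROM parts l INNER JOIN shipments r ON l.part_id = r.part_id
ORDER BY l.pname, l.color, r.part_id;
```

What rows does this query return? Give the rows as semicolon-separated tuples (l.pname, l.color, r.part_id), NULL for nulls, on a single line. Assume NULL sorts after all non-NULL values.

INNER JOIN keeps only pairs where the ON condition holds.
Matching on l.part_id = r.part_id. A NULL in a compared column never satisfies the condition.
- l (part_id=6) has no partner → excluded.
- l (part_id=1) has no partner → excluded.
- l (part_id=9) has no partner → excluded.
- l (part_id=NULL) has no partner → excluded.
- l (part_id=4) pairs with 2 row(s) of r.
- l (part_id=4) pairs with 2 row(s) of r.
- l (part_id=5) has no partner → excluded.
After projecting and ordering:
l.pname | l.color | r.part_id
Cable | green | 4
Cable | green | 4
Motor | NULL | 4
Motor | NULL | 4

(Cable, green, 4); (Cable, green, 4); (Motor, NULL, 4); (Motor, NULL, 4)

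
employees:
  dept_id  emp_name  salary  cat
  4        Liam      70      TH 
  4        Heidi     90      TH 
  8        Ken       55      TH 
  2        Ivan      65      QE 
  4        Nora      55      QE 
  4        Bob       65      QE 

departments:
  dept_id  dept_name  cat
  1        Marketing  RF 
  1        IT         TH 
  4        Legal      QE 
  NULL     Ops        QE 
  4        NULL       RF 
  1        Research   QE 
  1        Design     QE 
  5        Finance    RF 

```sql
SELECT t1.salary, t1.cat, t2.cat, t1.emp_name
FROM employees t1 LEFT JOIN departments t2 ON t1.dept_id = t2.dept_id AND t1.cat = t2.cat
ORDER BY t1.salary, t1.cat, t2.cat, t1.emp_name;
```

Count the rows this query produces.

LEFT JOIN keeps every row from `employees`; unmatched rows get NULL for `departments`'s columns.
Matching on t1.dept_id = t2.dept_id AND t1.cat = t2.cat. A NULL in a compared column never satisfies the condition.
- t1 (dept_id=4, cat=TH) has no partner → padded with NULL.
- t1 (dept_id=4, cat=TH) has no partner → padded with NULL.
- t1 (dept_id=8, cat=TH) has no partner → padded with NULL.
- t1 (dept_id=2, cat=QE) has no partner → padded with NULL.
- t1 (dept_id=4, cat=QE) pairs with 1 row(s) of t2.
- t1 (dept_id=4, cat=QE) pairs with 1 row(s) of t2.
Total: 2 matched + 4 padded = 6 rows.

6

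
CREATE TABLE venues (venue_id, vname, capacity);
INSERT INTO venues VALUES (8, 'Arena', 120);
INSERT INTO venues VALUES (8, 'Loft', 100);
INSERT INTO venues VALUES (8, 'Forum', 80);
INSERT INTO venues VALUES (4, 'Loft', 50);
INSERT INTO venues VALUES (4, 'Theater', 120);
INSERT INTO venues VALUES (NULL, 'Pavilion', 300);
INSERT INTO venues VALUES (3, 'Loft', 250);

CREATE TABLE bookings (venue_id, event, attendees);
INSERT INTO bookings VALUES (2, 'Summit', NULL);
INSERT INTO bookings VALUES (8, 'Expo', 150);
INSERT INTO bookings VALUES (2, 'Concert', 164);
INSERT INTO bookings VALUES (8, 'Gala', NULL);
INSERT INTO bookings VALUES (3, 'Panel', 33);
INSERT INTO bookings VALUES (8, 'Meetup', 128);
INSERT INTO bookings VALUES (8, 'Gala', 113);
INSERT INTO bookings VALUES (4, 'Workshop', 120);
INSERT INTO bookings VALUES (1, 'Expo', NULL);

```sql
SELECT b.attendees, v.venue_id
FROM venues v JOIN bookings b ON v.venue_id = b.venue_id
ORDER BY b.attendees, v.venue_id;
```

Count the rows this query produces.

INNER JOIN keeps only pairs where the ON condition holds.
Matching on v.venue_id = b.venue_id. A NULL in a compared column never satisfies the condition.
- v (venue_id=8) pairs with 4 row(s) of b.
- v (venue_id=8) pairs with 4 row(s) of b.
- v (venue_id=8) pairs with 4 row(s) of b.
- v (venue_id=4) pairs with 1 row(s) of b.
- v (venue_id=4) pairs with 1 row(s) of b.
- v (venue_id=NULL) has no partner → excluded.
- v (venue_id=3) pairs with 1 row(s) of b.
Total: 15 rows.

15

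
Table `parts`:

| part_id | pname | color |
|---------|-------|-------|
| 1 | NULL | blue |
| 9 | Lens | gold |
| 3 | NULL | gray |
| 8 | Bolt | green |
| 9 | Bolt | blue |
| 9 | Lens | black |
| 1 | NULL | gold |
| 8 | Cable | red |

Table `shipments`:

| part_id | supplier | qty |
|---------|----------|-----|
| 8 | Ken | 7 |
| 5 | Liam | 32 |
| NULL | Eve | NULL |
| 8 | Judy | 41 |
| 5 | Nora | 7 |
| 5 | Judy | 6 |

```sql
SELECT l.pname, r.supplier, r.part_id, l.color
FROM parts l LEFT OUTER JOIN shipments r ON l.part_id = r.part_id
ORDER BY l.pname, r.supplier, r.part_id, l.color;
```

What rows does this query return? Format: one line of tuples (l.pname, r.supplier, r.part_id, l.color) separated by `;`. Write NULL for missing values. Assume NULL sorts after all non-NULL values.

(Bolt, Judy, 8, green); (Bolt, Ken, 8, green); (Bolt, NULL, NULL, blue); (Cable, Judy, 8, red); (Cable, Ken, 8, red); (Lens, NULL, NULL, black); (Lens, NULL, NULL, gold); (NULL, NULL, NULL, blue); (NULL, NULL, NULL, gold); (NULL, NULL, NULL, gray)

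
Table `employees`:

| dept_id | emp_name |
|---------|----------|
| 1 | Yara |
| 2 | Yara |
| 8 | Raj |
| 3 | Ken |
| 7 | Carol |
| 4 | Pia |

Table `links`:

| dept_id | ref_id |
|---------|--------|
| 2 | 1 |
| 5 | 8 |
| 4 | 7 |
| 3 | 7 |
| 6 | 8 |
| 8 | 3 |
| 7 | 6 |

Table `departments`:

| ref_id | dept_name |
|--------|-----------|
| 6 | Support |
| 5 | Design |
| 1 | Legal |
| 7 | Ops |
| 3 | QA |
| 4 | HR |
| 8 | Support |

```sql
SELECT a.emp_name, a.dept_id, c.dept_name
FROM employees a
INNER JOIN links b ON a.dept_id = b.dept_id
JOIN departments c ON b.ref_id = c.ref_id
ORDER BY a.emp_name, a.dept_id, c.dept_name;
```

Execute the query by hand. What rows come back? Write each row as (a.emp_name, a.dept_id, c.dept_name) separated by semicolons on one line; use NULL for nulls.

Step 1 — a INNER JOIN b on dept_id → 5 row(s).
Then INNER JOIN `departments c` on ref_id: keep only rows whose b.ref_id appears in c.

(Carol, 7, Support); (Ken, 3, Ops); (Pia, 4, Ops); (Raj, 8, QA); (Yara, 2, Legal)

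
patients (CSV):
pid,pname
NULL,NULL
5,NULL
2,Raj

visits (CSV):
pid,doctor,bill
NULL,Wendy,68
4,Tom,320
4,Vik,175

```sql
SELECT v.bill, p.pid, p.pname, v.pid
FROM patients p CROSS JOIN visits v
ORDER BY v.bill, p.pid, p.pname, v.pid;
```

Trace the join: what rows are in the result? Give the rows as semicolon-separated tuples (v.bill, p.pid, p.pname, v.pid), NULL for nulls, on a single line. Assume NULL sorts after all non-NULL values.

CROSS JOIN pairs every row of `patients` with every row of `visits`: 3 × 3 = 9 rows.

(68, 2, Raj, NULL); (68, 5, NULL, NULL); (68, NULL, NULL, NULL); (175, 2, Raj, 4); (175, 5, NULL, 4); (175, NULL, NULL, 4); (320, 2, Raj, 4); (320, 5, NULL, 4); (320, NULL, NULL, 4)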